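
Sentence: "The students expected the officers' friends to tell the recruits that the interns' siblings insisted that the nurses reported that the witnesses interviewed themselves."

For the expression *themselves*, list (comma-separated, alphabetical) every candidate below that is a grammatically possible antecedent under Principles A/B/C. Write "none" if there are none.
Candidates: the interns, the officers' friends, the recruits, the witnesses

the witnesses

*themselves* is a reflexive; Principle A requires it to be bound within its binding domain — the clause headed by 'interviewed'.
— the interns: possessor inside the subject DP of the clause headed by 'insisted'; does not c-command the reflexive — cannot bind it (Principle A).
— the officers' friends: subject of the clause headed by 'tell'; c-commands the reflexive but lies outside its binding domain — cannot bind it (Principle A).
— the recruits: object of the clause headed by 'tell'; c-commands the reflexive but lies outside its binding domain — cannot bind it (Principle A).
— the witnesses: subject of the clause headed by 'interviewed'; c-commands the reflexive within its binding domain — allowed (Principle A).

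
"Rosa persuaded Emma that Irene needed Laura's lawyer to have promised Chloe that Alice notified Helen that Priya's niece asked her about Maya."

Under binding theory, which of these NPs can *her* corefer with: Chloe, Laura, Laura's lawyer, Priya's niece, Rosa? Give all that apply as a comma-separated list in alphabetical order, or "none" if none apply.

*her* is a pronoun; Principle B requires it to be free in its binding domain — the clause headed by 'asked'.
— Chloe: object of the clause headed by 'promised'; c-commands the pronoun but lies outside its binding domain — allowed.
— Laura: possessor inside the subject DP of the clause headed by 'promised'; does not c-command the pronoun — Principle B does not apply; allowed.
— Laura's lawyer: subject of the clause headed by 'promised'; c-commands the pronoun but lies outside its binding domain — allowed.
— Priya's niece: subject of the clause headed by 'asked'; c-commands the pronoun within its binding domain — blocked (Principle B).
— Rosa: subject of the matrix clause; c-commands the pronoun but lies outside its binding domain — allowed.

Chloe, Laura, Laura's lawyer, Rosa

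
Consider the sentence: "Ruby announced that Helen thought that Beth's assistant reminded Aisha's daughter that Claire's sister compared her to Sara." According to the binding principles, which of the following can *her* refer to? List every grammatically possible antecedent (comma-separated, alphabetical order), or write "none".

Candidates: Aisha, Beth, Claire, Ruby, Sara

*her* is a pronoun; Principle B requires it to be free in its binding domain — the clause headed by 'compared'.
— Aisha: possessor inside the object DP of the clause headed by 'reminded'; does not c-command the pronoun — Principle B does not apply; allowed.
— Beth: possessor inside the subject DP of the clause headed by 'reminded'; does not c-command the pronoun — Principle B does not apply; allowed.
— Claire: possessor inside the subject DP of the clause headed by 'compared'; does not c-command the pronoun — Principle B does not apply; allowed.
— Ruby: subject of the matrix clause; c-commands the pronoun but lies outside its binding domain — allowed.
— Sara: second object of the clause headed by 'compared'; is c-commanded by the pronoun; coreference would bind this R-expression — blocked (Principle C).

Aisha, Beth, Claire, Ruby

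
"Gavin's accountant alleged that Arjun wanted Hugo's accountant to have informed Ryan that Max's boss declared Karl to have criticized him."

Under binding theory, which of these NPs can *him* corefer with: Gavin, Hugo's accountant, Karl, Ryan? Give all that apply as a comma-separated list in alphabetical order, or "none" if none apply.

Gavin, Hugo's accountant, Ryan

*him* is a pronoun; Principle B requires it to be free in its binding domain — the clause headed by 'criticized'.
— Gavin: possessor inside the subject DP of the matrix clause; does not c-command the pronoun — Principle B does not apply; allowed.
— Hugo's accountant: subject of the clause headed by 'informed'; c-commands the pronoun but lies outside its binding domain — allowed.
— Karl: subject of the clause headed by 'criticized'; c-commands the pronoun within its binding domain — blocked (Principle B).
— Ryan: object of the clause headed by 'informed'; c-commands the pronoun but lies outside its binding domain — allowed.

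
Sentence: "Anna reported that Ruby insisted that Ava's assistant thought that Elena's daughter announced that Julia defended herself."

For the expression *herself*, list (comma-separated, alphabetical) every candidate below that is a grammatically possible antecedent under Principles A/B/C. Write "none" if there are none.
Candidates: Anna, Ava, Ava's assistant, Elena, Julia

*herself* is a reflexive; Principle A requires it to be bound within its binding domain — the clause headed by 'defended'.
— Anna: subject of the matrix clause; c-commands the reflexive but lies outside its binding domain — cannot bind it (Principle A).
— Ava: possessor inside the subject DP of the clause headed by 'thought'; does not c-command the reflexive — cannot bind it (Principle A).
— Ava's assistant: subject of the clause headed by 'thought'; c-commands the reflexive but lies outside its binding domain — cannot bind it (Principle A).
— Elena: possessor inside the subject DP of the clause headed by 'announced'; does not c-command the reflexive — cannot bind it (Principle A).
— Julia: subject of the clause headed by 'defended'; c-commands the reflexive within its binding domain — allowed (Principle A).

Julia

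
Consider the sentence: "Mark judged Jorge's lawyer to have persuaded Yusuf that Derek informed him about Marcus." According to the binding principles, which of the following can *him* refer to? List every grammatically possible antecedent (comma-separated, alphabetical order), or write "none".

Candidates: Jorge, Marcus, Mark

Jorge, Mark

*him* is a pronoun; Principle B requires it to be free in its binding domain — the clause headed by 'informed'.
— Jorge: possessor inside the subject DP of the clause headed by 'persuaded'; does not c-command the pronoun — Principle B does not apply; allowed.
— Marcus: second object of the clause headed by 'informed'; is c-commanded by the pronoun; coreference would bind this R-expression — blocked (Principle C).
— Mark: subject of the matrix clause; c-commands the pronoun but lies outside its binding domain — allowed.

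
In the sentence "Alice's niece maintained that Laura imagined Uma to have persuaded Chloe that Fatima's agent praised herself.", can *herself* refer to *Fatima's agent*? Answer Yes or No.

Yes

*herself* is a reflexive; Principle A requires it to be bound within its binding domain — the clause headed by 'praised'.
— Fatima's agent: subject of the clause headed by 'praised'; c-commands the reflexive within its binding domain — allowed (Principle A).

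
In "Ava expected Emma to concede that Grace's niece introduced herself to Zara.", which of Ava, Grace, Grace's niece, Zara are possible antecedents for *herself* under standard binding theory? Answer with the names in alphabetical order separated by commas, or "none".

*herself* is a reflexive; Principle A requires it to be bound within its binding domain — the clause headed by 'introduced'.
— Ava: subject of the matrix clause; c-commands the reflexive but lies outside its binding domain — cannot bind it (Principle A).
— Grace: possessor inside the subject DP of the clause headed by 'introduced'; does not c-command the reflexive — cannot bind it (Principle A).
— Grace's niece: subject of the clause headed by 'introduced'; c-commands the reflexive within its binding domain — allowed (Principle A).
— Zara: second object of the clause headed by 'introduced'; does not c-command the reflexive — cannot bind it (Principle A).

Grace's niece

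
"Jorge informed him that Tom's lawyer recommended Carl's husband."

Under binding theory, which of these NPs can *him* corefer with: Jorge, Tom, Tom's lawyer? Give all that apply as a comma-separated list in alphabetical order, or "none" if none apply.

*him* is a pronoun; Principle B requires it to be free in its binding domain — the matrix clause.
— Jorge: subject of the matrix clause; c-commands the pronoun within its binding domain — blocked (Principle B).
— Tom: possessor inside the subject DP of the clause headed by 'recommended'; is c-commanded by the pronoun; coreference would bind this R-expression — blocked (Principle C).
— Tom's lawyer: subject of the clause headed by 'recommended'; is c-commanded by the pronoun; coreference would bind this R-expression — blocked (Principle C).

none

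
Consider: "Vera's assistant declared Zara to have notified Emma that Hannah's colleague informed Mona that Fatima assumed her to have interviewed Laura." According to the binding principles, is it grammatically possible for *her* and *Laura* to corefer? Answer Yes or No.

*her* is a pronoun; Principle B requires it to be free in its binding domain — the clause headed by 'assumed'.
— Laura: object of the clause headed by 'interviewed'; is c-commanded by the pronoun; coreference would bind this R-expression — blocked (Principle C).

No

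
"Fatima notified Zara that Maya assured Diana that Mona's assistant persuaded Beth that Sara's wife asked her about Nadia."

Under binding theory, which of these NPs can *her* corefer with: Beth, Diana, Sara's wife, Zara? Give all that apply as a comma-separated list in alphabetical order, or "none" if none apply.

*her* is a pronoun; Principle B requires it to be free in its binding domain — the clause headed by 'asked'.
— Beth: object of the clause headed by 'persuaded'; c-commands the pronoun but lies outside its binding domain — allowed.
— Diana: object of the clause headed by 'assured'; c-commands the pronoun but lies outside its binding domain — allowed.
— Sara's wife: subject of the clause headed by 'asked'; c-commands the pronoun within its binding domain — blocked (Principle B).
— Zara: object of the matrix clause; c-commands the pronoun but lies outside its binding domain — allowed.

Beth, Diana, Zara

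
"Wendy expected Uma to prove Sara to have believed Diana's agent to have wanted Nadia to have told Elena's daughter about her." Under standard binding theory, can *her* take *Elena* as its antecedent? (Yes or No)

*her* is a pronoun; Principle B requires it to be free in its binding domain — the clause headed by 'told'.
— Elena: possessor inside the object DP of the clause headed by 'told'; does not c-command the pronoun — Principle B does not apply; allowed.

Yes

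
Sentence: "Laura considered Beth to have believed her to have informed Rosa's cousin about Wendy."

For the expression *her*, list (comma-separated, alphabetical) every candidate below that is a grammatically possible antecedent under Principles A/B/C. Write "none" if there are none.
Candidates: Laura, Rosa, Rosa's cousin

Laura

*her* is a pronoun; Principle B requires it to be free in its binding domain — the clause headed by 'believed'.
— Laura: subject of the matrix clause; c-commands the pronoun but lies outside its binding domain — allowed.
— Rosa: possessor inside the object DP of the clause headed by 'informed'; is c-commanded by the pronoun; coreference would bind this R-expression — blocked (Principle C).
— Rosa's cousin: object of the clause headed by 'informed'; is c-commanded by the pronoun; coreference would bind this R-expression — blocked (Principle C).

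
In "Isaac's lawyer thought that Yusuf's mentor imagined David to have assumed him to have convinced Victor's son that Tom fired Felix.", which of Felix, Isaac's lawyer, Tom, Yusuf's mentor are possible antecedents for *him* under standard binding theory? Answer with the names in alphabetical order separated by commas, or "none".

Isaac's lawyer, Yusuf's mentor

*him* is a pronoun; Principle B requires it to be free in its binding domain — the clause headed by 'assumed'.
— Felix: object of the clause headed by 'fired'; is c-commanded by the pronoun; coreference would bind this R-expression — blocked (Principle C).
— Isaac's lawyer: subject of the matrix clause; c-commands the pronoun but lies outside its binding domain — allowed.
— Tom: subject of the clause headed by 'fired'; is c-commanded by the pronoun; coreference would bind this R-expression — blocked (Principle C).
— Yusuf's mentor: subject of the clause headed by 'imagined'; c-commands the pronoun but lies outside its binding domain — allowed.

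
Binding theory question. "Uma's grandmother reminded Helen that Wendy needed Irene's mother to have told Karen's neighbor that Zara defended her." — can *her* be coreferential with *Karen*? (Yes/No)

Yes

*her* is a pronoun; Principle B requires it to be free in its binding domain — the clause headed by 'defended'.
— Karen: possessor inside the object DP of the clause headed by 'told'; does not c-command the pronoun — Principle B does not apply; allowed.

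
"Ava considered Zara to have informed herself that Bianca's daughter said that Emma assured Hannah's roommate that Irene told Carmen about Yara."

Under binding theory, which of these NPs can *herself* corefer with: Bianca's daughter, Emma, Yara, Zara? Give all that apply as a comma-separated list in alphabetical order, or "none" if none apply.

Zara

*herself* is a reflexive; Principle A requires it to be bound within its binding domain — the clause headed by 'informed'.
— Bianca's daughter: subject of the clause headed by 'said'; does not c-command the reflexive — cannot bind it (Principle A).
— Emma: subject of the clause headed by 'assured'; does not c-command the reflexive — cannot bind it (Principle A).
— Yara: second object of the clause headed by 'told'; does not c-command the reflexive — cannot bind it (Principle A).
— Zara: subject of the clause headed by 'informed'; c-commands the reflexive within its binding domain — allowed (Principle A).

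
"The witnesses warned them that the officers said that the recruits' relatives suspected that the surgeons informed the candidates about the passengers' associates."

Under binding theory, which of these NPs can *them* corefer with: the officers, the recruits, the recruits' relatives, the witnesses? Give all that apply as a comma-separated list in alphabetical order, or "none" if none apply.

*them* is a pronoun; Principle B requires it to be free in its binding domain — the matrix clause.
— the officers: subject of the clause headed by 'said'; is c-commanded by the pronoun; coreference would bind this R-expression — blocked (Principle C).
— the recruits: possessor inside the subject DP of the clause headed by 'suspected'; is c-commanded by the pronoun; coreference would bind this R-expression — blocked (Principle C).
— the recruits' relatives: subject of the clause headed by 'suspected'; is c-commanded by the pronoun; coreference would bind this R-expression — blocked (Principle C).
— the witnesses: subject of the matrix clause; c-commands the pronoun within its binding domain — blocked (Principle B).

none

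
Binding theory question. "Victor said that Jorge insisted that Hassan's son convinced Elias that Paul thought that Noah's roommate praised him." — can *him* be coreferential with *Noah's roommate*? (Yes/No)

*him* is a pronoun; Principle B requires it to be free in its binding domain — the clause headed by 'praised'.
— Noah's roommate: subject of the clause headed by 'praised'; c-commands the pronoun within its binding domain — blocked (Principle B).

No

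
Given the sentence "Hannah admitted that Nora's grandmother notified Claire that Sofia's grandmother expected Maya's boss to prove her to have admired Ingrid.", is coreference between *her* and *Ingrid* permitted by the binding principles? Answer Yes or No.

*her* is a pronoun; Principle B requires it to be free in its binding domain — the clause headed by 'prove'.
— Ingrid: object of the clause headed by 'admired'; is c-commanded by the pronoun; coreference would bind this R-expression — blocked (Principle C).

No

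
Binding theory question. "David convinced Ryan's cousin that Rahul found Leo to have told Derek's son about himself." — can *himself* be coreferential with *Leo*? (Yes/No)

Yes

*himself* is a reflexive; Principle A requires it to be bound within its binding domain — the clause headed by 'told'.
— Leo: subject of the clause headed by 'told'; c-commands the reflexive within its binding domain — allowed (Principle A).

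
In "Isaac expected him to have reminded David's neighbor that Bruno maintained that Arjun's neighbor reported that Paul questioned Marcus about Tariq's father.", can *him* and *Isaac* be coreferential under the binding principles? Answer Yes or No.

*Isaac* is an R-expression; Principle C requires it to be free (not bound by any c-commanding expression).
— him: subject of the clause headed by 'reminded'; the R-expression locally c-commands the pronoun — coreference blocked (Principle B on the pronoun).

No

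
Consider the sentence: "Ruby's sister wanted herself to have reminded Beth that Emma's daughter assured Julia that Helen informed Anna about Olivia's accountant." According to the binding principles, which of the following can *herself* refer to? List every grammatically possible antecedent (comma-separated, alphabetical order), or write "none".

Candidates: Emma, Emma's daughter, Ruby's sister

Ruby's sister

*herself* is a reflexive; Principle A requires it to be bound within its binding domain — the matrix clause.
— Emma: possessor inside the subject DP of the clause headed by 'assured'; does not c-command the reflexive — cannot bind it (Principle A).
— Emma's daughter: subject of the clause headed by 'assured'; does not c-command the reflexive — cannot bind it (Principle A).
— Ruby's sister: subject of the matrix clause; c-commands the reflexive within its binding domain — allowed (Principle A).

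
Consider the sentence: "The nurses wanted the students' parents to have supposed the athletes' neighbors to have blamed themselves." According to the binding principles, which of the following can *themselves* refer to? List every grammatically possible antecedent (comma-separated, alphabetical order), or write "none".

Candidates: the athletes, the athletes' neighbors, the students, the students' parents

the athletes' neighbors

*themselves* is a reflexive; Principle A requires it to be bound within its binding domain — the clause headed by 'blamed'.
— the athletes: possessor inside the subject DP of the clause headed by 'blamed'; does not c-command the reflexive — cannot bind it (Principle A).
— the athletes' neighbors: subject of the clause headed by 'blamed'; c-commands the reflexive within its binding domain — allowed (Principle A).
— the students: possessor inside the subject DP of the clause headed by 'supposed'; does not c-command the reflexive — cannot bind it (Principle A).
— the students' parents: subject of the clause headed by 'supposed'; c-commands the reflexive but lies outside its binding domain — cannot bind it (Principle A).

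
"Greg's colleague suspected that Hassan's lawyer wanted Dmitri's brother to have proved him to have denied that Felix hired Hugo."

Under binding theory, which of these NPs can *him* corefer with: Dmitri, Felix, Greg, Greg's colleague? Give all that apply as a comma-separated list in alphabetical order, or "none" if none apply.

Dmitri, Greg, Greg's colleague

*him* is a pronoun; Principle B requires it to be free in its binding domain — the clause headed by 'proved'.
— Dmitri: possessor inside the subject DP of the clause headed by 'proved'; does not c-command the pronoun — Principle B does not apply; allowed.
— Felix: subject of the clause headed by 'hired'; is c-commanded by the pronoun; coreference would bind this R-expression — blocked (Principle C).
— Greg: possessor inside the subject DP of the matrix clause; does not c-command the pronoun — Principle B does not apply; allowed.
— Greg's colleague: subject of the matrix clause; c-commands the pronoun but lies outside its binding domain — allowed.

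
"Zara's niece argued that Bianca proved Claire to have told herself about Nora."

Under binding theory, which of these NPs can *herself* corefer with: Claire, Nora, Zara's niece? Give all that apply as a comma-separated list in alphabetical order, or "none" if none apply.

*herself* is a reflexive; Principle A requires it to be bound within its binding domain — the clause headed by 'told'.
— Claire: subject of the clause headed by 'told'; c-commands the reflexive within its binding domain — allowed (Principle A).
— Nora: second object of the clause headed by 'told'; does not c-command the reflexive — cannot bind it (Principle A).
— Zara's niece: subject of the matrix clause; c-commands the reflexive but lies outside its binding domain — cannot bind it (Principle A).

Claire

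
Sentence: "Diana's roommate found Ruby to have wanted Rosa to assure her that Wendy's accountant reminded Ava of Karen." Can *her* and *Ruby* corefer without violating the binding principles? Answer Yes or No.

Yes

*Ruby* is an R-expression; Principle C requires it to be free (not bound by any c-commanding expression).
— her: object of the clause headed by 'assure'; the pronoun does not c-command the R-expression — coreference allowed.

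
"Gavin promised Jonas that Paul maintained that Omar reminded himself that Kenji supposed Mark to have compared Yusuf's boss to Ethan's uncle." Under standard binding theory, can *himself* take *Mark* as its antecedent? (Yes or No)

*himself* is a reflexive; Principle A requires it to be bound within its binding domain — the clause headed by 'reminded'.
— Mark: subject of the clause headed by 'compared'; does not c-command the reflexive — cannot bind it (Principle A).

No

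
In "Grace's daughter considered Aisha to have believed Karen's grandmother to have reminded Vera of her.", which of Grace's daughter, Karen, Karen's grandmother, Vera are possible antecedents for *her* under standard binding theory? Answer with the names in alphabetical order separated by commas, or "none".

Grace's daughter, Karen

*her* is a pronoun; Principle B requires it to be free in its binding domain — the clause headed by 'reminded'.
— Grace's daughter: subject of the matrix clause; c-commands the pronoun but lies outside its binding domain — allowed.
— Karen: possessor inside the subject DP of the clause headed by 'reminded'; does not c-command the pronoun — Principle B does not apply; allowed.
— Karen's grandmother: subject of the clause headed by 'reminded'; c-commands the pronoun within its binding domain — blocked (Principle B).
— Vera: object of the clause headed by 'reminded'; c-commands the pronoun within its binding domain — blocked (Principle B).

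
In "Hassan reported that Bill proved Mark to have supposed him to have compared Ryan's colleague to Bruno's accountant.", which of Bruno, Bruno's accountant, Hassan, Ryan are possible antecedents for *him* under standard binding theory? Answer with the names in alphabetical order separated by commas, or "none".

*him* is a pronoun; Principle B requires it to be free in its binding domain — the clause headed by 'supposed'.
— Bruno: possessor inside the second object DP of the clause headed by 'compared'; is c-commanded by the pronoun; coreference would bind this R-expression — blocked (Principle C).
— Bruno's accountant: second object of the clause headed by 'compared'; is c-commanded by the pronoun; coreference would bind this R-expression — blocked (Principle C).
— Hassan: subject of the matrix clause; c-commands the pronoun but lies outside its binding domain — allowed.
— Ryan: possessor inside the object DP of the clause headed by 'compared'; is c-commanded by the pronoun; coreference would bind this R-expression — blocked (Principle C).

Hassan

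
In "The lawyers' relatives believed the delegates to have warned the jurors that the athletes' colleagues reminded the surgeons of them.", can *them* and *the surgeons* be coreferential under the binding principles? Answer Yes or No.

*the surgeons* is an R-expression; Principle C requires it to be free (not bound by any c-commanding expression).
— them: second object of the clause headed by 'reminded'; the R-expression locally c-commands the pronoun — coreference blocked (Principle B on the pronoun).

No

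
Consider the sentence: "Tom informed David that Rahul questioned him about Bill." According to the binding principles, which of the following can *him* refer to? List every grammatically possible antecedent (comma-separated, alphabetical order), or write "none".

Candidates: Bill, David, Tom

David, Tom

*him* is a pronoun; Principle B requires it to be free in its binding domain — the clause headed by 'questioned'.
— Bill: second object of the clause headed by 'questioned'; is c-commanded by the pronoun; coreference would bind this R-expression — blocked (Principle C).
— David: object of the matrix clause; c-commands the pronoun but lies outside its binding domain — allowed.
— Tom: subject of the matrix clause; c-commands the pronoun but lies outside its binding domain — allowed.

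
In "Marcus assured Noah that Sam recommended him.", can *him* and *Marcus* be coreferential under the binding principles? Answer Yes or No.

*Marcus* is an R-expression; Principle C requires it to be free (not bound by any c-commanding expression).
— him: object of the clause headed by 'recommended'; the pronoun does not c-command the R-expression — coreference allowed.

Yes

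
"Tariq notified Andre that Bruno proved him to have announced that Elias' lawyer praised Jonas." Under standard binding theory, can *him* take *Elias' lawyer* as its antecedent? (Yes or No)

No

*him* is a pronoun; Principle B requires it to be free in its binding domain — the clause headed by 'proved'.
— Elias' lawyer: subject of the clause headed by 'praised'; is c-commanded by the pronoun; coreference would bind this R-expression — blocked (Principle C).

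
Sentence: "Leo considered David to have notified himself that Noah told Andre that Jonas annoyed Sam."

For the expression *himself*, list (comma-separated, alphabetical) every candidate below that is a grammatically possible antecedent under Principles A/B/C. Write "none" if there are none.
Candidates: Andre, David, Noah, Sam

*himself* is a reflexive; Principle A requires it to be bound within its binding domain — the clause headed by 'notified'.
— Andre: object of the clause headed by 'told'; does not c-command the reflexive — cannot bind it (Principle A).
— David: subject of the clause headed by 'notified'; c-commands the reflexive within its binding domain — allowed (Principle A).
— Noah: subject of the clause headed by 'told'; does not c-command the reflexive — cannot bind it (Principle A).
— Sam: object of the clause headed by 'annoyed'; does not c-command the reflexive — cannot bind it (Principle A).

David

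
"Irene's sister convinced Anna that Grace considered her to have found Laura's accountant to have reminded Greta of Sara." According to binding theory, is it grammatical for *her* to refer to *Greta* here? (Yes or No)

*Greta* is an R-expression; Principle C requires it to be free (not bound by any c-commanding expression).
— her: subject of the clause headed by 'found'; the pronoun c-commands the R-expression — coreference blocked (Principle C).

No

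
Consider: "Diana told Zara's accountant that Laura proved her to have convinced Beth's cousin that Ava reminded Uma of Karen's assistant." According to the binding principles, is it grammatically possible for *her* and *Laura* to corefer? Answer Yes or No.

*her* is a pronoun; Principle B requires it to be free in its binding domain — the clause headed by 'proved'.
— Laura: subject of the clause headed by 'proved'; c-commands the pronoun within its binding domain — blocked (Principle B).

No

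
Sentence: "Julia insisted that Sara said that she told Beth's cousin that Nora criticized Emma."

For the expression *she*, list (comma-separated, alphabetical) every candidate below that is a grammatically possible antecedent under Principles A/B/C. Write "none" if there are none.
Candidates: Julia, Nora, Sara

Julia, Sara

*she* is a pronoun; Principle B requires it to be free in its binding domain — the clause headed by 'told'.
— Julia: subject of the matrix clause; c-commands the pronoun but lies outside its binding domain — allowed.
— Nora: subject of the clause headed by 'criticized'; is c-commanded by the pronoun; coreference would bind this R-expression — blocked (Principle C).
— Sara: subject of the clause headed by 'said'; c-commands the pronoun but lies outside its binding domain — allowed.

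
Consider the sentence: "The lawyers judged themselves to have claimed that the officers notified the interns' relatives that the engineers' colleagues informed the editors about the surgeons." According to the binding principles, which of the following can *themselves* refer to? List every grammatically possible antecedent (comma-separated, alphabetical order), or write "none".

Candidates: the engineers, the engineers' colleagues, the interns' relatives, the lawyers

*themselves* is a reflexive; Principle A requires it to be bound within its binding domain — the matrix clause.
— the engineers: possessor inside the subject DP of the clause headed by 'informed'; does not c-command the reflexive — cannot bind it (Principle A).
— the engineers' colleagues: subject of the clause headed by 'informed'; does not c-command the reflexive — cannot bind it (Principle A).
— the interns' relatives: object of the clause headed by 'notified'; does not c-command the reflexive — cannot bind it (Principle A).
— the lawyers: subject of the matrix clause; c-commands the reflexive within its binding domain — allowed (Principle A).

the lawyers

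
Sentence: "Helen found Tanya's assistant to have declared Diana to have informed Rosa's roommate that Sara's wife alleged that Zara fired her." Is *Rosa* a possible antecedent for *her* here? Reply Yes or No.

*her* is a pronoun; Principle B requires it to be free in its binding domain — the clause headed by 'fired'.
— Rosa: possessor inside the object DP of the clause headed by 'informed'; does not c-command the pronoun — Principle B does not apply; allowed.

Yes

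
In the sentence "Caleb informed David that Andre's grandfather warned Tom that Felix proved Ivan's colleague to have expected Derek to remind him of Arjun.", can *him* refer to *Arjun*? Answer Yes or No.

No

*him* is a pronoun; Principle B requires it to be free in its binding domain — the clause headed by 'remind'.
— Arjun: second object of the clause headed by 'remind'; is c-commanded by the pronoun; coreference would bind this R-expression — blocked (Principle C).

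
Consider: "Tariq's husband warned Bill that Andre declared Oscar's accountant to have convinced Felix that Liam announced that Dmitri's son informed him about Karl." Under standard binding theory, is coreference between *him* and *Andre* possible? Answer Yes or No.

Yes

*Andre* is an R-expression; Principle C requires it to be free (not bound by any c-commanding expression).
— him: object of the clause headed by 'informed'; the pronoun does not c-command the R-expression — coreference allowed.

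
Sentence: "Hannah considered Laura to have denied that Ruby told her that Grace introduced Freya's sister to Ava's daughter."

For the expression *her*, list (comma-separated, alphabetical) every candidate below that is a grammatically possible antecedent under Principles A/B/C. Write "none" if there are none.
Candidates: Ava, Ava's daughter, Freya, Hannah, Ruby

*her* is a pronoun; Principle B requires it to be free in its binding domain — the clause headed by 'told'.
— Ava: possessor inside the second object DP of the clause headed by 'introduced'; is c-commanded by the pronoun; coreference would bind this R-expression — blocked (Principle C).
— Ava's daughter: second object of the clause headed by 'introduced'; is c-commanded by the pronoun; coreference would bind this R-expression — blocked (Principle C).
— Freya: possessor inside the object DP of the clause headed by 'introduced'; is c-commanded by the pronoun; coreference would bind this R-expression — blocked (Principle C).
— Hannah: subject of the matrix clause; c-commands the pronoun but lies outside its binding domain — allowed.
— Ruby: subject of the clause headed by 'told'; c-commands the pronoun within its binding domain — blocked (Principle B).

Hannah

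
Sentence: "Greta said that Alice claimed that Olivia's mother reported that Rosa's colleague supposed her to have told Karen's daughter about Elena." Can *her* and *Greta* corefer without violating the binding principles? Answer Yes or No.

*Greta* is an R-expression; Principle C requires it to be free (not bound by any c-commanding expression).
— her: subject of the clause headed by 'told'; the pronoun does not c-command the R-expression — coreference allowed.

Yes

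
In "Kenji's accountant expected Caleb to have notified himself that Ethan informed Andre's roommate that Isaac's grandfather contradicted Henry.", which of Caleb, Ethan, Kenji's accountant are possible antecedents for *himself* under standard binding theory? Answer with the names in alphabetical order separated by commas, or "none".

Caleb

*himself* is a reflexive; Principle A requires it to be bound within its binding domain — the clause headed by 'notified'.
— Caleb: subject of the clause headed by 'notified'; c-commands the reflexive within its binding domain — allowed (Principle A).
— Ethan: subject of the clause headed by 'informed'; does not c-command the reflexive — cannot bind it (Principle A).
— Kenji's accountant: subject of the matrix clause; c-commands the reflexive but lies outside its binding domain — cannot bind it (Principle A).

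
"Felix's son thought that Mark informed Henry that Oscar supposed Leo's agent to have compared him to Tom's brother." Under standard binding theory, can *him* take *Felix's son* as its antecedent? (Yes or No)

Yes

*him* is a pronoun; Principle B requires it to be free in its binding domain — the clause headed by 'compared'.
— Felix's son: subject of the matrix clause; c-commands the pronoun but lies outside its binding domain — allowed.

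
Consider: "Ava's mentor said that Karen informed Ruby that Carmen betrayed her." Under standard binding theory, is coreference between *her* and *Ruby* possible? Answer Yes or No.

Yes

*Ruby* is an R-expression; Principle C requires it to be free (not bound by any c-commanding expression).
— her: object of the clause headed by 'betrayed'; the pronoun does not c-command the R-expression — coreference allowed.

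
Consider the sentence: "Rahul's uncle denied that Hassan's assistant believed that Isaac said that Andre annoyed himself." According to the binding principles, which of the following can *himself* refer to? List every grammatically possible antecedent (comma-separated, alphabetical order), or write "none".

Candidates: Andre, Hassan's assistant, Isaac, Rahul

*himself* is a reflexive; Principle A requires it to be bound within its binding domain — the clause headed by 'annoyed'.
— Andre: subject of the clause headed by 'annoyed'; c-commands the reflexive within its binding domain — allowed (Principle A).
— Hassan's assistant: subject of the clause headed by 'believed'; c-commands the reflexive but lies outside its binding domain — cannot bind it (Principle A).
— Isaac: subject of the clause headed by 'said'; c-commands the reflexive but lies outside its binding domain — cannot bind it (Principle A).
— Rahul: possessor inside the subject DP of the matrix clause; does not c-command the reflexive — cannot bind it (Principle A).

Andre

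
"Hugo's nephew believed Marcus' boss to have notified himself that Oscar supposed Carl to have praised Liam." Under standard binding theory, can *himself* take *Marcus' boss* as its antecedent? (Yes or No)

*himself* is a reflexive; Principle A requires it to be bound within its binding domain — the clause headed by 'notified'.
— Marcus' boss: subject of the clause headed by 'notified'; c-commands the reflexive within its binding domain — allowed (Principle A).

Yes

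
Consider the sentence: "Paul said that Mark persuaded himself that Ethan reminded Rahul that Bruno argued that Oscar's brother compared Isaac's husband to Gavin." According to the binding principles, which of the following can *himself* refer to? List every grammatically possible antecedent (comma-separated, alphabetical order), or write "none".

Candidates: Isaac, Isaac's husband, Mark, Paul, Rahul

*himself* is a reflexive; Principle A requires it to be bound within its binding domain — the clause headed by 'persuaded'.
— Isaac: possessor inside the object DP of the clause headed by 'compared'; does not c-command the reflexive — cannot bind it (Principle A).
— Isaac's husband: object of the clause headed by 'compared'; does not c-command the reflexive — cannot bind it (Principle A).
— Mark: subject of the clause headed by 'persuaded'; c-commands the reflexive within its binding domain — allowed (Principle A).
— Paul: subject of the matrix clause; c-commands the reflexive but lies outside its binding domain — cannot bind it (Principle A).
— Rahul: object of the clause headed by 'reminded'; does not c-command the reflexive — cannot bind it (Principle A).

Mark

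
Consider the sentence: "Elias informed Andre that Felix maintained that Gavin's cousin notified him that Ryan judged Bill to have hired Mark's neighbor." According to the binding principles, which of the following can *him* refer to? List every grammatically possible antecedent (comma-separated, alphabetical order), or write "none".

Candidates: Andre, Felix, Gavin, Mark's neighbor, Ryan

*him* is a pronoun; Principle B requires it to be free in its binding domain — the clause headed by 'notified'.
— Andre: object of the matrix clause; c-commands the pronoun but lies outside its binding domain — allowed.
— Felix: subject of the clause headed by 'maintained'; c-commands the pronoun but lies outside its binding domain — allowed.
— Gavin: possessor inside the subject DP of the clause headed by 'notified'; does not c-command the pronoun — Principle B does not apply; allowed.
— Mark's neighbor: object of the clause headed by 'hired'; is c-commanded by the pronoun; coreference would bind this R-expression — blocked (Principle C).
— Ryan: subject of the clause headed by 'judged'; is c-commanded by the pronoun; coreference would bind this R-expression — blocked (Principle C).

Andre, Felix, Gavin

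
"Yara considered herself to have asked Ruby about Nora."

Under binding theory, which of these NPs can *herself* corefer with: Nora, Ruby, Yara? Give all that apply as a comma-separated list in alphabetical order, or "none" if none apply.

Yara

*herself* is a reflexive; Principle A requires it to be bound within its binding domain — the matrix clause.
— Nora: second object of the clause headed by 'asked'; does not c-command the reflexive — cannot bind it (Principle A).
— Ruby: object of the clause headed by 'asked'; does not c-command the reflexive — cannot bind it (Principle A).
— Yara: subject of the matrix clause; c-commands the reflexive within its binding domain — allowed (Principle A).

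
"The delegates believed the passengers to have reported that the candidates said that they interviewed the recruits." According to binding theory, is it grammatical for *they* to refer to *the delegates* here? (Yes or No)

Yes

*the delegates* is an R-expression; Principle C requires it to be free (not bound by any c-commanding expression).
— they: subject of the clause headed by 'interviewed'; the pronoun does not c-command the R-expression — coreference allowed.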